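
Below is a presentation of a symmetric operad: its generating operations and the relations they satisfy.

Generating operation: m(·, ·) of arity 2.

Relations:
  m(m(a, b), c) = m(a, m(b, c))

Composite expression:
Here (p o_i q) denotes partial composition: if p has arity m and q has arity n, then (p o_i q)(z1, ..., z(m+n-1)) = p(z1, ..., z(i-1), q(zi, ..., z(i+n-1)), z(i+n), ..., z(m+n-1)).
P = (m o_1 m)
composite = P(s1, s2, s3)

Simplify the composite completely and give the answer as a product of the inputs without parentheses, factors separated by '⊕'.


The m-tree's shape is irrelevant; the s-reading-order decides.
m(s1, s2) unparenthesizes to s1 ⊕ s2
m(m(s1, s2), s3) unparenthesizes to s1 ⊕ s2 ⊕ s3

s1 ⊕ s2 ⊕ s3


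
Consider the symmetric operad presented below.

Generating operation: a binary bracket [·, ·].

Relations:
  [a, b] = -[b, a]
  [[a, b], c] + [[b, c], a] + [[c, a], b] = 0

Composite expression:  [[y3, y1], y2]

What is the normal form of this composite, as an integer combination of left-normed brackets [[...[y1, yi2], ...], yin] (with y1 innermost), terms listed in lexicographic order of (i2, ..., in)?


Left-normed coefficients sit on the y1-initial expansion words.
Composite bracket: [[y3, y1], y2]
Applying ab - ba throughout gives 4 signed words (2^2 = 4).
Only words starting with y1 matter:
  y1y3y2 appears with sign -1, giving the term -[[y1, y3], y2]

-[[y1, y3], y2]


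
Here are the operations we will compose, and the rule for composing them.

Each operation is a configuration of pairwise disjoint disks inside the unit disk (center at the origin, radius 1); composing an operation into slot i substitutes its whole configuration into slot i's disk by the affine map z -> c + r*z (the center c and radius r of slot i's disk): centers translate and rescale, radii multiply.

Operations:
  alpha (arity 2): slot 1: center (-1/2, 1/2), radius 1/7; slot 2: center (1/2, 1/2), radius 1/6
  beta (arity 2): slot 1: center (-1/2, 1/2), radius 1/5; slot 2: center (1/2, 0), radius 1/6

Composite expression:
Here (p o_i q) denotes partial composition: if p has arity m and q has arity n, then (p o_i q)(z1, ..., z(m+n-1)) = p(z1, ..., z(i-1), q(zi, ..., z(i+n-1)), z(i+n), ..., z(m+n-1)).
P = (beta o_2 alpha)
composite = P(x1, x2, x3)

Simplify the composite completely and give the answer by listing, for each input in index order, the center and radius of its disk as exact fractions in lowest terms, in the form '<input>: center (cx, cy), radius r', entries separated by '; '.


Below beta, radii multiply path by path; the x-disk centers shift.
for x1, the 1-step affine chain lands on center (-1/2, 1/2), radius 1/5
for x2, the 2-step affine chain lands on center (5/12, 1/12), radius 1/42
for x3, the 2-step affine chain lands on center (7/12, 1/12), radius 1/36

x1: center (-1/2, 1/2), radius 1/5; x2: center (5/12, 1/12), radius 1/42; x3: center (7/12, 1/12), radius 1/36


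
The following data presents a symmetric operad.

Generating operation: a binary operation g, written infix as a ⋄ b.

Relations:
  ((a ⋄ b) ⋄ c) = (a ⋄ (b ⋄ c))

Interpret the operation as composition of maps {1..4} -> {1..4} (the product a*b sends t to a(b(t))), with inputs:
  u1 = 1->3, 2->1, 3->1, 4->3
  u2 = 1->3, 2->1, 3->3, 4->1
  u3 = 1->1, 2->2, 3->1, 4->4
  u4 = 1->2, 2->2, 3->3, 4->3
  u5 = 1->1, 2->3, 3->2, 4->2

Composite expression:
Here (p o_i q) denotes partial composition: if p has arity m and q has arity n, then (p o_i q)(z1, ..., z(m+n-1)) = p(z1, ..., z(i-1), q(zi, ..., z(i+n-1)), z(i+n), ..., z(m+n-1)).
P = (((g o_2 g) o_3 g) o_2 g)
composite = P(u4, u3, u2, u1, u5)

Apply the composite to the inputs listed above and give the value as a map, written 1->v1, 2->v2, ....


1->2, 2->2, 3->2, 4->2

(u3 ⋄ u2) = 1->1, 2->1, 3->1, 4->1
(u1 ⋄ u5) = 1->3, 2->1, 3->1, 4->1
((u3 ⋄ u2) ⋄ (u1 ⋄ u5)) = 1->1, 2->1, 3->1, 4->1
(u4 ⋄ ((u3 ⋄ u2) ⋄ (u1 ⋄ u5))) = 1->2, 2->2, 3->2, 4->2


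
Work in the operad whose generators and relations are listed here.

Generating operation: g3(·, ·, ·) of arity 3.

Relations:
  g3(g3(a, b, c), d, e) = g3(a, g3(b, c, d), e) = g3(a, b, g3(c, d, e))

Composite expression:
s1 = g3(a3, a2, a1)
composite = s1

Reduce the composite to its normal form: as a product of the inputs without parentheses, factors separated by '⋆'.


Key point: g3 is associative — brackets drop, the a-order remains.
g3(a3, a2, a1) unparenthesizes to a3 ⋆ a2 ⋆ a1

a3 ⋆ a2 ⋆ a1


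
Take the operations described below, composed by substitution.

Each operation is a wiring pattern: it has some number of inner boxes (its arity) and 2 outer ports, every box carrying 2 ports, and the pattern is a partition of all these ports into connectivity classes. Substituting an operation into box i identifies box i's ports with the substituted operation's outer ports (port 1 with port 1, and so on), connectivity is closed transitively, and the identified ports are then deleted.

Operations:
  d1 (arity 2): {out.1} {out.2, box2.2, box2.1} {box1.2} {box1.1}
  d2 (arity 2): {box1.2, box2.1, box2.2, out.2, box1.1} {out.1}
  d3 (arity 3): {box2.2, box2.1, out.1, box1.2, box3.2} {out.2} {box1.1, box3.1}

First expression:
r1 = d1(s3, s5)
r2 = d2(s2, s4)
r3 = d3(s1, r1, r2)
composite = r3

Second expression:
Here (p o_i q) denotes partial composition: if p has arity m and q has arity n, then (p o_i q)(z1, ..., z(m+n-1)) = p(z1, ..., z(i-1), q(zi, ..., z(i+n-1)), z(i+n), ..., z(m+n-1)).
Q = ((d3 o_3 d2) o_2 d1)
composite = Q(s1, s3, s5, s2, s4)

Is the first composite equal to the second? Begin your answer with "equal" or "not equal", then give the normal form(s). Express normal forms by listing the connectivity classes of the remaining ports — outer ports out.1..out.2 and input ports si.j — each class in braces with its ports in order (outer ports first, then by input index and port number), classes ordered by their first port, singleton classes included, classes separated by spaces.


equal; both compose to {out.1, s1.2, s2.1, s2.2, s4.1, s4.2, s5.1, s5.2} {out.2} {s1.1} {s3.1} {s3.2}


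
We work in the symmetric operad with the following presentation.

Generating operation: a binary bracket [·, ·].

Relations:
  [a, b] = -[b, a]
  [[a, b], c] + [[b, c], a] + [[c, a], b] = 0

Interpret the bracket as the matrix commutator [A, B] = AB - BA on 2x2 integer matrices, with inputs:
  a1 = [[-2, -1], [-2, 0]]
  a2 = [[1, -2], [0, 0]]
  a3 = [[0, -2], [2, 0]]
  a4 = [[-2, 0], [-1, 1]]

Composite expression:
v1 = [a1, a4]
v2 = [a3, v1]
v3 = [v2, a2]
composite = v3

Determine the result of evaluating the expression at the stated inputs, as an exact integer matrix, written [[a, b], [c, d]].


[[8, 4], [4, -8]]

[a1, a4] = [[1, -3], [4, -1]]
[a3, [a1, a4]] = [[-2, 4], [4, 2]]
[[a3, [a1, a4]], a2] = [[8, 4], [4, -8]]


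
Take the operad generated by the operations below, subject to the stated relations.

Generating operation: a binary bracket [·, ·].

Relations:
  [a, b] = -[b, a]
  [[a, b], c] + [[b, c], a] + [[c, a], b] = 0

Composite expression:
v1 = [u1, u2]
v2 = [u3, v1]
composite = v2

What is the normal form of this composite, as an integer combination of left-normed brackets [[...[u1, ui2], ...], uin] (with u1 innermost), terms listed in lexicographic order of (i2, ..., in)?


A multilinear Lie element is pinned by u1-initial words (u1 innermost).
Composite bracket: [u3, [u1, u2]]
Each bracket splits as ab - ba, giving 4 signed words (2^2 = 4).
Collect the words opening with u1:
  the word u1u2u3 carries sign -1 and contributes -[[u1, u2], u3]

-[[u1, u2], u3]


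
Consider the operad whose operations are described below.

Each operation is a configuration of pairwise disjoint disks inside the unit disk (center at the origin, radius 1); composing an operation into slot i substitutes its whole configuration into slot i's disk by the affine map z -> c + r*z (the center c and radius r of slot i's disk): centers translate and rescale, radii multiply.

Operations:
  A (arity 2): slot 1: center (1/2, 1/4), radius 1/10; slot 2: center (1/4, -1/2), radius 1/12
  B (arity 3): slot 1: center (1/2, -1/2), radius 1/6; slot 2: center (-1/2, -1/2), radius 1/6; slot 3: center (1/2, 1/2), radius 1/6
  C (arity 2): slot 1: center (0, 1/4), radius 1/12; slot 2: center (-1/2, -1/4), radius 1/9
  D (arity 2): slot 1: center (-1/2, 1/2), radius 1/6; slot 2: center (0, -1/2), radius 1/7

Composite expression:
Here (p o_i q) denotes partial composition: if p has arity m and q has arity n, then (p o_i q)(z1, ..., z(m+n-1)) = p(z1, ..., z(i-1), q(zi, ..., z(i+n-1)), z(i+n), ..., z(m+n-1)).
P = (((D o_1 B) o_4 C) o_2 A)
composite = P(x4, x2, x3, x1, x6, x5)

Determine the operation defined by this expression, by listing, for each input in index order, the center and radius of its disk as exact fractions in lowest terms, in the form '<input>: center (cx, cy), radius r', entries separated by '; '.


x1: center (-5/12, 7/12), radius 1/36; x2: center (-41/72, 61/144), radius 1/360; x3: center (-83/144, 29/72), radius 1/432; x4: center (-5/12, 5/12), radius 1/36; x5: center (-1/14, -15/28), radius 1/63; x6: center (0, -13/28), radius 1/84

Below D, radii multiply path by path; the x-disk centers shift.
x4 passes through 2 substitutions, ending at center (-5/12, 5/12), radius 1/36
x2 passes through 3 substitutions, ending at center (-41/72, 61/144), radius 1/360
x3 passes through 3 substitutions, ending at center (-83/144, 29/72), radius 1/432
x1 passes through 2 substitutions, ending at center (-5/12, 7/12), radius 1/36
x6 passes through 2 substitutions, ending at center (0, -13/28), radius 1/84
x5 passes through 2 substitutions, ending at center (-1/14, -15/28), radius 1/63


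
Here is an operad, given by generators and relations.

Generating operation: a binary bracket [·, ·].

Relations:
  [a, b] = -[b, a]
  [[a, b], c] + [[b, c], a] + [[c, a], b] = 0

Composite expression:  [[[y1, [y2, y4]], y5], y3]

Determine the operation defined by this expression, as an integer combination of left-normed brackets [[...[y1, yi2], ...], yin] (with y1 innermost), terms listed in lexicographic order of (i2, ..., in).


[[[[y1, y2], y4], y5], y3] - [[[[y1, y4], y2], y5], y3]

Skip Jacobi rewriting: expand, keep y1-initial words, read off terms.
Composite bracket: [[[y1, [y2, y4]], y5], y3]
The bracket unfolds into 16 signed words via [a, b] = ab - ba (2^4 = 16).
Only words starting with y1 matter:
  the word y1y2y4y5y3 carries sign +1 and contributes +[[[[y1, y2], y4], y5], y3]
  the word y1y4y2y5y3 carries sign -1 and contributes -[[[[y1, y4], y2], y5], y3]


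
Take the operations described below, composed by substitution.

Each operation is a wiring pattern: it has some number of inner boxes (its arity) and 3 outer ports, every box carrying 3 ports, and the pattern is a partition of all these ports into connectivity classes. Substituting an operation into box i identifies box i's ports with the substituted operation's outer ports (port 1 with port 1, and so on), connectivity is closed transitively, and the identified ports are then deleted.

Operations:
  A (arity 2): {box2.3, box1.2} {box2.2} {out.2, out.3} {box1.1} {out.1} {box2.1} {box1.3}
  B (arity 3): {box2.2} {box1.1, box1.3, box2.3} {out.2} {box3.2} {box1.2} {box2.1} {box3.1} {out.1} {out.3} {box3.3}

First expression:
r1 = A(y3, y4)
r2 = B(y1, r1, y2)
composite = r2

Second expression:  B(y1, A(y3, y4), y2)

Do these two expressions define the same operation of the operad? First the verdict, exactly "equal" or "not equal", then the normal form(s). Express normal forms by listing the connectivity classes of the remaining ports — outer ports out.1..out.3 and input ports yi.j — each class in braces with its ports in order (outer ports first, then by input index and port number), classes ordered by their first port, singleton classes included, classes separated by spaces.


Normal form of the first expression: {out.1} {out.2} {out.3} {y1.1, y1.3} {y1.2} {y2.1} {y2.2} {y2.3} {y3.1} {y3.2, y4.3} {y3.3} {y4.1} {y4.2}
Normal form of the second expression: {out.1} {out.2} {out.3} {y1.1, y1.3} {y1.2} {y2.1} {y2.2} {y2.3} {y3.1} {y3.2, y4.3} {y3.3} {y4.1} {y4.2}
Identical normal forms: equal.

equal; both compose to {out.1} {out.2} {out.3} {y1.1, y1.3} {y1.2} {y2.1} {y2.2} {y2.3} {y3.1} {y3.2, y4.3} {y3.3} {y4.1} {y4.2}


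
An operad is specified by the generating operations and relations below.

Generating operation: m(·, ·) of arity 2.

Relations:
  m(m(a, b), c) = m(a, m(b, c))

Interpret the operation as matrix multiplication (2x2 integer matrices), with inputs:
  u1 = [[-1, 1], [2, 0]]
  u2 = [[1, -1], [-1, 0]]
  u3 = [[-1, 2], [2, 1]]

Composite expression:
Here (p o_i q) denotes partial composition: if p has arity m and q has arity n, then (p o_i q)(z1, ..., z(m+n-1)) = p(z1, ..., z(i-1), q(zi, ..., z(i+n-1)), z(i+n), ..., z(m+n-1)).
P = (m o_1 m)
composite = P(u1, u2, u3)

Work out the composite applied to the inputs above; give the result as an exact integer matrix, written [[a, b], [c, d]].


[[4, -3], [-6, 2]]

m(u1, u2) = [[-2, 1], [2, -2]]
m(m(u1, u2), u3) = [[4, -3], [-6, 2]]


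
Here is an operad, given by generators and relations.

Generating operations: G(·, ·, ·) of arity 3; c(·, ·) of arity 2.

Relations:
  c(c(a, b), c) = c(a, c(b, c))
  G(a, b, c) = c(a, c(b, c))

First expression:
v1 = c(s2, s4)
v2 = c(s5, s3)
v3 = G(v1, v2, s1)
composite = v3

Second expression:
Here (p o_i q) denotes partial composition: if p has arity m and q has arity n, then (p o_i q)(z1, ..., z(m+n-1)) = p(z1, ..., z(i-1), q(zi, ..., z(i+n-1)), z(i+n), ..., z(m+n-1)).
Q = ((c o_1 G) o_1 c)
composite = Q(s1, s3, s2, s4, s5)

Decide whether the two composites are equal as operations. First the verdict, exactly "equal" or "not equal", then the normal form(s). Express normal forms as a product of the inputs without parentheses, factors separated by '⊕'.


not equal — first s2 ⊕ s4 ⊕ s5 ⊕ s3 ⊕ s1, second s1 ⊕ s3 ⊕ s2 ⊕ s4 ⊕ s5

The first expression reduces to s2 ⊕ s4 ⊕ s5 ⊕ s3 ⊕ s1
The second expression reduces to s1 ⊕ s3 ⊕ s2 ⊕ s4 ⊕ s5
They disagree, so not equal.


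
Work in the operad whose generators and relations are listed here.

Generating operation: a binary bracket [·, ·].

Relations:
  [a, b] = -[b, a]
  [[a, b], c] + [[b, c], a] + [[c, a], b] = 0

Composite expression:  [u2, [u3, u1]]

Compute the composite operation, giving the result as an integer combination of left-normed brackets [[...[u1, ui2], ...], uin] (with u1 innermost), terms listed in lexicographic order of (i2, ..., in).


[[u1, u3], u2]


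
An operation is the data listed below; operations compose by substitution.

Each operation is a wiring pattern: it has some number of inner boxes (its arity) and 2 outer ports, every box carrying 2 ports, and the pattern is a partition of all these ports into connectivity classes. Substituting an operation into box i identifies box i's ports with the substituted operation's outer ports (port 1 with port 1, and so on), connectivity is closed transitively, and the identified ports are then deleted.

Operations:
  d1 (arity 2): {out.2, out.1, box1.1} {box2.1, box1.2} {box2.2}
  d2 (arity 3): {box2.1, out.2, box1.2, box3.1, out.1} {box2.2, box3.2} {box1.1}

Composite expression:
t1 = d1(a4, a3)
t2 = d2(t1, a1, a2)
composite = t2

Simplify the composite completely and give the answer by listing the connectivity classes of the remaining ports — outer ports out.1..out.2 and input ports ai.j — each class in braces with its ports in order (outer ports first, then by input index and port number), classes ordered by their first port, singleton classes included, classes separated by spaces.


After gluing at d2, chains via deleted ports link the a-ports.
after d1, the pattern on (a4, a3) reads {out.1, out.2, a4.1} {a3.1, a4.2} {a3.2} (out.j = its outer ports)
after d2, the pattern on (a4, a3, a1, a2) reads {out.1, out.2, a1.1, a2.1, a4.1} {a1.2, a2.2} {a3.1, a4.2} {a3.2} (out.j = its outer ports)

{out.1, out.2, a1.1, a2.1, a4.1} {a1.2, a2.2} {a3.1, a4.2} {a3.2}


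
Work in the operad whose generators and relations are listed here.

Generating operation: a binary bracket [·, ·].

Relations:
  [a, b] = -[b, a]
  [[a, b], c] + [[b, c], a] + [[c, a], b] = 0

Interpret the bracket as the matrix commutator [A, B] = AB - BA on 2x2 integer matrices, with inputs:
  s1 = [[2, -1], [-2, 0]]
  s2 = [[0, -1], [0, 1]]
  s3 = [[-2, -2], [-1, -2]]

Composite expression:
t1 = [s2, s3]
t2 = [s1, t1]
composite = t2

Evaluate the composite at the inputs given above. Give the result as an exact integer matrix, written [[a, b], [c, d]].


[[5, 6], [-2, -5]]

[s2, s3] = [[1, 2], [-1, -1]]
[s1, [s2, s3]] = [[5, 6], [-2, -5]]


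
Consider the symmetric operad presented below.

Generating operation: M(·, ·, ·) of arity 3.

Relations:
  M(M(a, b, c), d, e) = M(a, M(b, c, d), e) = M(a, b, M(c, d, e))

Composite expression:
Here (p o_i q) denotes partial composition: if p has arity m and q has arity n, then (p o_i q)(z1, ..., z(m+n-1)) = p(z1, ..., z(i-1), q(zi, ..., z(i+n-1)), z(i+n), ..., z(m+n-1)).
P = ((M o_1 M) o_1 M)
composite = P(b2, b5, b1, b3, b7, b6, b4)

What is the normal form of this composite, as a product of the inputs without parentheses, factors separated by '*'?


All parenthesizations of M agree; list the b-inputs left to right.
M(b2, b5, b1) spells out as b2 * b5 * b1
M(M(b2, b5, b1), b3, b7) spells out as b2 * b5 * b1 * b3 * b7
M(M(M(b2, b5, b1), b3, b7), b6, b4) spells out as b2 * b5 * b1 * b3 * b7 * b6 * b4

b2 * b5 * b1 * b3 * b7 * b6 * b4


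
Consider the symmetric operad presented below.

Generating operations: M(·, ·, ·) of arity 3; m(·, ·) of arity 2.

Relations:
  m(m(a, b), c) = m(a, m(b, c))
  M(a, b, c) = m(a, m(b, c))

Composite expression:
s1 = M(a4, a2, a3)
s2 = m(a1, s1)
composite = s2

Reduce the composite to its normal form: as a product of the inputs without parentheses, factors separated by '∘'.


Under associativity of m, the answer is the a's in reading order.
M(a4, a2, a3) unparenthesizes to a4 ∘ a2 ∘ a3
m(a1, M(a4, a2, a3)) unparenthesizes to a1 ∘ a4 ∘ a2 ∘ a3

a1 ∘ a4 ∘ a2 ∘ a3


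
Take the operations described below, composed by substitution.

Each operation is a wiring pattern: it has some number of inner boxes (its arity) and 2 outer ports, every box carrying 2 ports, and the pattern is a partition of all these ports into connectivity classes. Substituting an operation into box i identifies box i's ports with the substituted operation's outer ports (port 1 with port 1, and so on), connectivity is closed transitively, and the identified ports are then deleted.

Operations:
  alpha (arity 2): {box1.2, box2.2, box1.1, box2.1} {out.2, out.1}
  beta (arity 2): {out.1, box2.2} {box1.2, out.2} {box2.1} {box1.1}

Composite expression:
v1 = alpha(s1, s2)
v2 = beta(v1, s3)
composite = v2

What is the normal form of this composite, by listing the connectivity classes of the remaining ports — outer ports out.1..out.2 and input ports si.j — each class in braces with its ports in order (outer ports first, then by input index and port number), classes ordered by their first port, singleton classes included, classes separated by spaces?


{out.1, s3.2} {out.2} {s1.1, s1.2, s2.1, s2.2} {s3.1}

After gluing at beta, chains via deleted ports link the s-ports.
after alpha, the pattern on (s1, s2) reads {out.1, out.2} {s1.1, s1.2, s2.1, s2.2} (out.j = its outer ports)
after beta, the pattern on (s1, s2, s3) reads {out.1, s3.2} {out.2} {s1.1, s1.2, s2.1, s2.2} {s3.1} (out.j = its outer ports)


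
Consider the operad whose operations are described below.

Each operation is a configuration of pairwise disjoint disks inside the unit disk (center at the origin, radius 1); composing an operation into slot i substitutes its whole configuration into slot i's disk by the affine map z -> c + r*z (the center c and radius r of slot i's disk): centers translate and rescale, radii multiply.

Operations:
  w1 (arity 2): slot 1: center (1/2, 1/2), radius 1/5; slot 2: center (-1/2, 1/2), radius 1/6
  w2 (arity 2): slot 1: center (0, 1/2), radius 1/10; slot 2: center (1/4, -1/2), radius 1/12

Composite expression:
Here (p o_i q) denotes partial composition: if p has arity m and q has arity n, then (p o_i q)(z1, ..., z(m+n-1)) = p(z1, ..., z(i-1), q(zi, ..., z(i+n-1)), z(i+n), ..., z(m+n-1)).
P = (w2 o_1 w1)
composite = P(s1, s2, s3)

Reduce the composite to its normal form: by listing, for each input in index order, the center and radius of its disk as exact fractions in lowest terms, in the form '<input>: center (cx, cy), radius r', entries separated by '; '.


s1: center (1/20, 11/20), radius 1/50; s2: center (-1/20, 11/20), radius 1/60; s3: center (1/4, -1/2), radius 1/12

Nesting under w2 composes maps z -> c + r*z down each s-path.
input s1: applying the 2 nested substitutions gives center (1/20, 11/20), radius 1/50
input s2: applying the 2 nested substitutions gives center (-1/20, 11/20), radius 1/60
input s3: applying the 1 nested substitution gives center (1/4, -1/2), radius 1/12


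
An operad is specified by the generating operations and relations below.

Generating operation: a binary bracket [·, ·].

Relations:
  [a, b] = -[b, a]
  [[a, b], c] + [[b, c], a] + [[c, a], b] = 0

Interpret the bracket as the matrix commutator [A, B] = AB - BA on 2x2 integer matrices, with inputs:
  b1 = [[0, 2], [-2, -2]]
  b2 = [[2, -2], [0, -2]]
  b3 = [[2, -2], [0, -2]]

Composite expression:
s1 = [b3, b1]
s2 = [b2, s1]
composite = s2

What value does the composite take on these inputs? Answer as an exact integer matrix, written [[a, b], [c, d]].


[[-16, 64], [-32, 16]]

[b3, b1] = [[4, 12], [8, -4]]
[b2, [b3, b1]] = [[-16, 64], [-32, 16]]


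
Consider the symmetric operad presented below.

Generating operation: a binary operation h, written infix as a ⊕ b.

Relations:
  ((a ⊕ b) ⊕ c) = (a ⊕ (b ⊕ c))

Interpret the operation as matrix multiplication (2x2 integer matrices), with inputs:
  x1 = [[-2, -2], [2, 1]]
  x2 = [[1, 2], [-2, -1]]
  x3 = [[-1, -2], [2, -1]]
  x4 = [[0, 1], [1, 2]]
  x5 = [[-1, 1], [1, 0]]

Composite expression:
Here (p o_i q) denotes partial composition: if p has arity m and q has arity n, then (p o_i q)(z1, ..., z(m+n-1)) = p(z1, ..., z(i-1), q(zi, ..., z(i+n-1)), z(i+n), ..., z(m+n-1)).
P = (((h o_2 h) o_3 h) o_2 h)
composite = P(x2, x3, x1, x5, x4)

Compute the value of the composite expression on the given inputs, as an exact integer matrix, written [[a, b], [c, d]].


(x3 ⊕ x1) = [[-2, 0], [-6, -5]]
(x5 ⊕ x4) = [[1, 1], [0, 1]]
((x3 ⊕ x1) ⊕ (x5 ⊕ x4)) = [[-2, -2], [-6, -11]]
(x2 ⊕ ((x3 ⊕ x1) ⊕ (x5 ⊕ x4))) = [[-14, -24], [10, 15]]

[[-14, -24], [10, 15]]


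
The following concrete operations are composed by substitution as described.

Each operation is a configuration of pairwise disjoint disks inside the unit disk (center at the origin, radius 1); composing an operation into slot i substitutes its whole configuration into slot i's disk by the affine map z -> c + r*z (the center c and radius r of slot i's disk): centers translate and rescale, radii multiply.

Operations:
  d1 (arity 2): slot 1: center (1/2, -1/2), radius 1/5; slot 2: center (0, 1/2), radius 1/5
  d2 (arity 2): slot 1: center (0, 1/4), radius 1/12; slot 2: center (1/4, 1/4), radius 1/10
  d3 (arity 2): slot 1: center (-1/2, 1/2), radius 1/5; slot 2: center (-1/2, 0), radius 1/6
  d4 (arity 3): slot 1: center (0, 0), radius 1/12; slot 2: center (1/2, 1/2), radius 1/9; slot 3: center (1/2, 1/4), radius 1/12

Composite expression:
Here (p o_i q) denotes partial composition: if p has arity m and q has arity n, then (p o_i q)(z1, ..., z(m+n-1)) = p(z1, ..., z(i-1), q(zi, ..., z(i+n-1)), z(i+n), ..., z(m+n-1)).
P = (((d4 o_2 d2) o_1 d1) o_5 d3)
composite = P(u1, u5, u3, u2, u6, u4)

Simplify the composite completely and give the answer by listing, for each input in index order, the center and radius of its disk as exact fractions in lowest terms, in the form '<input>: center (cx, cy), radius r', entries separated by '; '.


Only the slot chain above each u matters under d4; compose those maps.
tracing u1 down its 2-map path: center (1/24, -1/24), radius 1/60
tracing u5 down its 2-map path: center (0, 1/24), radius 1/60
tracing u3 down its 2-map path: center (1/2, 19/36), radius 1/108
tracing u2 down its 2-map path: center (19/36, 19/36), radius 1/90
tracing u6 down its 2-map path: center (11/24, 7/24), radius 1/60
tracing u4 down its 2-map path: center (11/24, 1/4), radius 1/72

u1: center (1/24, -1/24), radius 1/60; u2: center (19/36, 19/36), radius 1/90; u3: center (1/2, 19/36), radius 1/108; u4: center (11/24, 1/4), radius 1/72; u5: center (0, 1/24), radius 1/60; u6: center (11/24, 7/24), radius 1/60


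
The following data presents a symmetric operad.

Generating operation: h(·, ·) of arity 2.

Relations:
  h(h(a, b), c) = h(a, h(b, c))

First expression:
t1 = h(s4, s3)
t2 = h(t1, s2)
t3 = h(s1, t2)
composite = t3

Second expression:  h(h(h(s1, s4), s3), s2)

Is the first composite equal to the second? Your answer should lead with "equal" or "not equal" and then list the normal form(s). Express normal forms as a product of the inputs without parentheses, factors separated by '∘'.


equal: each reduces to s1 ∘ s4 ∘ s3 ∘ s2


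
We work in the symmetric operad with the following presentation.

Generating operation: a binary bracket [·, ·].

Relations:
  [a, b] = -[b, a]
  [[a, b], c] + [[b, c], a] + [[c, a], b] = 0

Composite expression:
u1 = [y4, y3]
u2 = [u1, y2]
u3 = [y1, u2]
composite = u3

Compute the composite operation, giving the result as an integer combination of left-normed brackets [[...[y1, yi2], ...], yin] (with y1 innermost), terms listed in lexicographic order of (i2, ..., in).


[[[y1, y2], y3], y4] - [[[y1, y2], y4], y3] - [[[y1, y3], y4], y2] + [[[y1, y4], y3], y2]

Antisymmetry and Jacobi reduce to y1-anchored left-normed brackets.
Composite bracket: [y1, [[y4, y3], y2]]
Expanding via [a, b] = ab - ba: 8 signed words (2^3 = 8).
Coefficients come from the y1-initial words:
  y1y2y3y4 (sign +1) contributes +[[[y1, y2], y3], y4]
  y1y2y4y3 (sign -1) contributes -[[[y1, y2], y4], y3]
  y1y3y4y2 (sign -1) contributes -[[[y1, y3], y4], y2]
  y1y4y3y2 (sign +1) contributes +[[[y1, y4], y3], y2]


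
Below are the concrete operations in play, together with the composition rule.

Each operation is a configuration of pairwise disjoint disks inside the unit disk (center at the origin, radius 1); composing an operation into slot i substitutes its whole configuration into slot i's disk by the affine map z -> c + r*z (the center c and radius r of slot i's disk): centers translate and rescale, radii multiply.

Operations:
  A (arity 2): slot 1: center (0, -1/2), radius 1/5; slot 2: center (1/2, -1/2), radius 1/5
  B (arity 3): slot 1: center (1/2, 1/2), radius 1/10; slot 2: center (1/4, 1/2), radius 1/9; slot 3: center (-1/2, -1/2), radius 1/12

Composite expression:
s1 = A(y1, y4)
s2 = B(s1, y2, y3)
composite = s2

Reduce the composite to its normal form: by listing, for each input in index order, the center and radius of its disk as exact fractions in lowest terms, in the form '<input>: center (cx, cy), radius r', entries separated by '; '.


y1: center (1/2, 9/20), radius 1/50; y2: center (1/4, 1/2), radius 1/9; y3: center (-1/2, -1/2), radius 1/12; y4: center (11/20, 9/20), radius 1/50


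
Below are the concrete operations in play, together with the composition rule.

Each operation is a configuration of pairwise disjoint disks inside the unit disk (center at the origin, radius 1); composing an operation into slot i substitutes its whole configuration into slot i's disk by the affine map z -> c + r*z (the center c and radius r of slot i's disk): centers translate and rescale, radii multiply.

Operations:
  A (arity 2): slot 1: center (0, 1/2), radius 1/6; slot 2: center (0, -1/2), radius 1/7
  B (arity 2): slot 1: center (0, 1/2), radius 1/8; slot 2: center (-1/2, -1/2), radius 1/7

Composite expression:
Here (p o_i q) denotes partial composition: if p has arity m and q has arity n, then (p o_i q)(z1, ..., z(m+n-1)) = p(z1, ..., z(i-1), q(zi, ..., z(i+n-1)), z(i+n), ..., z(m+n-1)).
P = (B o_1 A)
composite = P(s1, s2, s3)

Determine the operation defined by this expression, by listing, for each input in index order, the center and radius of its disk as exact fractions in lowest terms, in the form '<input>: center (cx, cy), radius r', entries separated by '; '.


Only the slot chain above each s matters under B; compose those maps.
s1: after 2 affine steps, its disk has center (0, 9/16), radius 1/48
s2: after 2 affine steps, its disk has center (0, 7/16), radius 1/56
s3: after 1 affine step, its disk has center (-1/2, -1/2), radius 1/7

s1: center (0, 9/16), radius 1/48; s2: center (0, 7/16), radius 1/56; s3: center (-1/2, -1/2), radius 1/7


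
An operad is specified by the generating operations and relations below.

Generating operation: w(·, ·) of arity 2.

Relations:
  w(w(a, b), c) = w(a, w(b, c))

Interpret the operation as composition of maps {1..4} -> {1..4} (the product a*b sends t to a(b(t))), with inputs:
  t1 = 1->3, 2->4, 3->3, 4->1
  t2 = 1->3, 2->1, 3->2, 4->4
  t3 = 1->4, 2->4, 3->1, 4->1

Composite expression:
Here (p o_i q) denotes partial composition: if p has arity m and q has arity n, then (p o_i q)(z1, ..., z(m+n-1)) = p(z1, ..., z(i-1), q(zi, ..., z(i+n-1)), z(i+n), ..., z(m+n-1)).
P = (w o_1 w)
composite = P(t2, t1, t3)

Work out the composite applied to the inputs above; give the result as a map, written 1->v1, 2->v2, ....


w(t2, t1) = 1->2, 2->4, 3->2, 4->3
w(w(t2, t1), t3) = 1->3, 2->3, 3->2, 4->2

1->3, 2->3, 3->2, 4->2


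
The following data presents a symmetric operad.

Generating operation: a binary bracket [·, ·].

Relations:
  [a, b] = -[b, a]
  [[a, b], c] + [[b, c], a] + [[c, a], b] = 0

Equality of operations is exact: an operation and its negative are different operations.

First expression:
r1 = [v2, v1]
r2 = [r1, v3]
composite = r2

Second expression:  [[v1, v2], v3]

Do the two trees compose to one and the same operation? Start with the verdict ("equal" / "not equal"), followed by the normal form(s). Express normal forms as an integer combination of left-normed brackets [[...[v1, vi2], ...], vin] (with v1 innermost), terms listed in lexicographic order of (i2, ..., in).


not equal; first: -[[v1, v2], v3]; second: [[v1, v2], v3]


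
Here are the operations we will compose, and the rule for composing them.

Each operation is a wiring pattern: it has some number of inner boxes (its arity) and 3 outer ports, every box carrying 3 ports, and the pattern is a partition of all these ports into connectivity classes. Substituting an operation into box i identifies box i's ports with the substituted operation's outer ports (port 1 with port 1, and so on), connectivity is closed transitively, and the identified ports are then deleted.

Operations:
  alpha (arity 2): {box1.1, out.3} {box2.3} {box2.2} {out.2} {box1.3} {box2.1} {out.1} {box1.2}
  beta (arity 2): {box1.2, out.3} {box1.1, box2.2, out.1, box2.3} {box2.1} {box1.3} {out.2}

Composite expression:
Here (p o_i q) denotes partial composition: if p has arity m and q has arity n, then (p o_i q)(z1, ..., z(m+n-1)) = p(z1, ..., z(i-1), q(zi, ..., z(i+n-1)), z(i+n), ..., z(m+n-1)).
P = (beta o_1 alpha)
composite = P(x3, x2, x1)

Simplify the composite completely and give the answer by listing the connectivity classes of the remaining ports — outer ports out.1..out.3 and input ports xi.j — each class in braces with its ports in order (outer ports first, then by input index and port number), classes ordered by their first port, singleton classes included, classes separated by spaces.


{out.1, x1.2, x1.3} {out.2} {out.3} {x1.1} {x2.1} {x2.2} {x2.3} {x3.1} {x3.2} {x3.3}

Reachability decides: close wires over beta-identified ports.
stage alpha: inputs (x3, x2), connectivity {out.1} {out.2} {out.3, x3.1} {x2.1} {x2.2} {x2.3} {x3.2} {x3.3}, out.j its boundary
stage beta: inputs (x3, x2, x1), connectivity {out.1, x1.2, x1.3} {out.2} {out.3} {x1.1} {x2.1} {x2.2} {x2.3} {x3.1} {x3.2} {x3.3}, out.j its boundary


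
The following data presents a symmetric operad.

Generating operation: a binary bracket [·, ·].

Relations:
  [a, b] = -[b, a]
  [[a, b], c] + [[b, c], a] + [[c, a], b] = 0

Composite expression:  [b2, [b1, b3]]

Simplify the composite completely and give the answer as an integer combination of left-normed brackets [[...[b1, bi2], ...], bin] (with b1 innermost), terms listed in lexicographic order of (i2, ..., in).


-[[b1, b3], b2]

In the tensor algebra, words opening b1 carry the b1-anchored form.
Composite bracket: [b2, [b1, b3]]
Applying ab - ba throughout gives 4 signed words (2^2 = 4).
Keep just the words that open with b1:
  sign of b1b3b2 is -1, so it contributes -[[b1, b3], b2]


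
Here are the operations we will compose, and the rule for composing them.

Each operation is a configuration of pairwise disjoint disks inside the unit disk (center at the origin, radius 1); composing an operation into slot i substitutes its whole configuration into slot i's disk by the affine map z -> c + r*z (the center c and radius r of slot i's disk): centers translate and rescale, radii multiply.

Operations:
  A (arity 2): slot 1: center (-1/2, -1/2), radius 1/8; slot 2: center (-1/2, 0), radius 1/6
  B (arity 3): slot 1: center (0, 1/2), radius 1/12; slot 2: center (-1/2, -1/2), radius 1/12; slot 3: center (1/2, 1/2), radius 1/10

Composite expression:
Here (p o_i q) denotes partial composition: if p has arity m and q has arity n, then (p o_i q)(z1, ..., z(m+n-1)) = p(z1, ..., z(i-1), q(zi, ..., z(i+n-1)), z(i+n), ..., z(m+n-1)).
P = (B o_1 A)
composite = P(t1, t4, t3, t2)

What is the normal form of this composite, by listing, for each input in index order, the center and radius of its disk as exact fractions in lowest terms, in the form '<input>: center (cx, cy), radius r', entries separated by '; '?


t1: center (-1/24, 11/24), radius 1/96; t2: center (1/2, 1/2), radius 1/10; t3: center (-1/2, -1/2), radius 1/12; t4: center (-1/24, 1/2), radius 1/72

Only the slot chain above each t matters under B; compose those maps.
input t1: composing its 2 substitution steps yields center (-1/24, 11/24), radius 1/96
input t4: composing its 2 substitution steps yields center (-1/24, 1/2), radius 1/72
input t3: composing its 1 substitution step yields center (-1/2, -1/2), radius 1/12
input t2: composing its 1 substitution step yields center (1/2, 1/2), radius 1/10


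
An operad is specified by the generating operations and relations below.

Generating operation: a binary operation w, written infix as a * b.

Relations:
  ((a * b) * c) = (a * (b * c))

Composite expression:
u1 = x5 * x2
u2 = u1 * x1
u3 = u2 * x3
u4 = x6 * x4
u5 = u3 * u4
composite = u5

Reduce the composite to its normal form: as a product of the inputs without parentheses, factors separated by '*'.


x5 * x2 * x1 * x3 * x6 * x4

Associativity of w dissolves the nesting; only the x-input order survives.
(x5 * x2) spells out as x5 * x2
((x5 * x2) * x1) spells out as x5 * x2 * x1
(((x5 * x2) * x1) * x3) spells out as x5 * x2 * x1 * x3
(x6 * x4) spells out as x6 * x4
((((x5 * x2) * x1) * x3) * (x6 * x4)) spells out as x5 * x2 * x1 * x3 * x6 * x4


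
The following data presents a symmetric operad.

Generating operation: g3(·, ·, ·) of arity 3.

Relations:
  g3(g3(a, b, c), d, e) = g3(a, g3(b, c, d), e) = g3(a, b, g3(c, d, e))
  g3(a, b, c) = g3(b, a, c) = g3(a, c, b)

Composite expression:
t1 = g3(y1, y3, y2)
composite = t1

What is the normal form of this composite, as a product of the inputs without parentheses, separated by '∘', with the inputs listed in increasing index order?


y1 ∘ y2 ∘ y3

Key point: g3 commutes, so take the y-inputs in any fixed order.
g3(y1, y3, y2) linearizes to y1 ∘ y3 ∘ y2
putting the inputs in ascending order: y1 ∘ y2 ∘ y3


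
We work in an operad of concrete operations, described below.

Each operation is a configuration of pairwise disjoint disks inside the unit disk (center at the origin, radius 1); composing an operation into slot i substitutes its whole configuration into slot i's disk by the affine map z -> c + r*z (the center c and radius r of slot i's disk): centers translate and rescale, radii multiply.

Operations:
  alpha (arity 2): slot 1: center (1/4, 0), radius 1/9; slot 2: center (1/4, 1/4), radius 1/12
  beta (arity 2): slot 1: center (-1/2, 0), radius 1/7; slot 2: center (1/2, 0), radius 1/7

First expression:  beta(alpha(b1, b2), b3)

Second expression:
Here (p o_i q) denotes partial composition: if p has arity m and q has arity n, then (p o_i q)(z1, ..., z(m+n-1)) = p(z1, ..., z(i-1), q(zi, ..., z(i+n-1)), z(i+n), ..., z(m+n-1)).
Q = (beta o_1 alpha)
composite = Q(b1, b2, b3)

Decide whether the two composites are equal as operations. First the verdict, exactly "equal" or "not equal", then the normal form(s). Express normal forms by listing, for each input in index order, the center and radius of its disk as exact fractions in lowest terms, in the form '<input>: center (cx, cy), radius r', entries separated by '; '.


equal; the common form is b1: center (-13/28, 0), radius 1/63; b2: center (-13/28, 1/28), radius 1/84; b3: center (1/2, 0), radius 1/7

The first composite normalizes to b1: center (-13/28, 0), radius 1/63; b2: center (-13/28, 1/28), radius 1/84; b3: center (1/2, 0), radius 1/7
The second composite normalizes to b1: center (-13/28, 0), radius 1/63; b2: center (-13/28, 1/28), radius 1/84; b3: center (1/2, 0), radius 1/7
The normal forms match — equal.


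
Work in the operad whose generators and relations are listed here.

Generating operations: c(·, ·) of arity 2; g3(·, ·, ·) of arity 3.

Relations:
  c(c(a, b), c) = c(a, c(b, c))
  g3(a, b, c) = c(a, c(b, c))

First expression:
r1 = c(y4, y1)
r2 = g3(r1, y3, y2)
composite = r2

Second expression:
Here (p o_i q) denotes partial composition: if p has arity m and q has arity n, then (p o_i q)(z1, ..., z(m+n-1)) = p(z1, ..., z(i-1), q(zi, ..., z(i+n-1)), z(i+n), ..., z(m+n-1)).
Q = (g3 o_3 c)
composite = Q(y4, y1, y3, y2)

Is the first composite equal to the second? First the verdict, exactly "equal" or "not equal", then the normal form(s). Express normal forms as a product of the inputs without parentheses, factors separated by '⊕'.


equal; both compose to y4 ⊕ y1 ⊕ y3 ⊕ y2

The first composite normalizes to y4 ⊕ y1 ⊕ y3 ⊕ y2
The second composite normalizes to y4 ⊕ y1 ⊕ y3 ⊕ y2
One common form — equal.


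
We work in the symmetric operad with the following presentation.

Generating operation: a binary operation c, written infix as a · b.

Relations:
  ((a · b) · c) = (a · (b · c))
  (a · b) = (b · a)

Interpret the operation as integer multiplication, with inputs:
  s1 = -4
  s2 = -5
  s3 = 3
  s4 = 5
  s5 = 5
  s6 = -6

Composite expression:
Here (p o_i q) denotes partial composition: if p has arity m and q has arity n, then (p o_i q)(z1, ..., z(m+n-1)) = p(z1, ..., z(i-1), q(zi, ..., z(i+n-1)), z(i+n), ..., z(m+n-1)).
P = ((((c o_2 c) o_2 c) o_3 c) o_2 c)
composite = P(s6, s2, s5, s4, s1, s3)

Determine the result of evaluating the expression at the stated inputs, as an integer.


-9000

(s2 · s5) = -25
(s4 · s1) = -20
((s2 · s5) · (s4 · s1)) = 500
(((s2 · s5) · (s4 · s1)) · s3) = 1500
(s6 · (((s2 · s5) · (s4 · s1)) · s3)) = -9000


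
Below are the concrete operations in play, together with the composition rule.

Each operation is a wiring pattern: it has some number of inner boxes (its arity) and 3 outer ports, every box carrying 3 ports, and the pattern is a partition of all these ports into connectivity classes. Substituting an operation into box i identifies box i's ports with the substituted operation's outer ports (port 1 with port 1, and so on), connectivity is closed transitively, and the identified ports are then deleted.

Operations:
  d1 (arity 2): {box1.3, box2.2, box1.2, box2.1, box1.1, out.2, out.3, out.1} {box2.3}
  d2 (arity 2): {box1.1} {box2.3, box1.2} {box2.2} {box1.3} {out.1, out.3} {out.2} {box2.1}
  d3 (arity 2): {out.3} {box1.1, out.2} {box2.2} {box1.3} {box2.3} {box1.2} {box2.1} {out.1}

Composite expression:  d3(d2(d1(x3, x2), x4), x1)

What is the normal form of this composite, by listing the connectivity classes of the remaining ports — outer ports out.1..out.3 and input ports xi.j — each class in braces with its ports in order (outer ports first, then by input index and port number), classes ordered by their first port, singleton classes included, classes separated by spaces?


{out.1} {out.2} {out.3} {x1.1} {x1.2} {x1.3} {x2.1, x2.2, x3.1, x3.2, x3.3, x4.3} {x2.3} {x4.1} {x4.2}

Substituting into d3 glues patterns; closure does the rest.
composing d1 on (x3, x2), with out.j its own outer ports: {out.1, out.2, out.3, x2.1, x2.2, x3.1, x3.2, x3.3} {x2.3}
composing d2 on (x3, x2, x4), with out.j its own outer ports: {out.1, out.3} {out.2} {x2.1, x2.2, x3.1, x3.2, x3.3, x4.3} {x2.3} {x4.1} {x4.2}
composing d3 on (x3, x2, x4, x1), with out.j its own outer ports: {out.1} {out.2} {out.3} {x1.1} {x1.2} {x1.3} {x2.1, x2.2, x3.1, x3.2, x3.3, x4.3} {x2.3} {x4.1} {x4.2}
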